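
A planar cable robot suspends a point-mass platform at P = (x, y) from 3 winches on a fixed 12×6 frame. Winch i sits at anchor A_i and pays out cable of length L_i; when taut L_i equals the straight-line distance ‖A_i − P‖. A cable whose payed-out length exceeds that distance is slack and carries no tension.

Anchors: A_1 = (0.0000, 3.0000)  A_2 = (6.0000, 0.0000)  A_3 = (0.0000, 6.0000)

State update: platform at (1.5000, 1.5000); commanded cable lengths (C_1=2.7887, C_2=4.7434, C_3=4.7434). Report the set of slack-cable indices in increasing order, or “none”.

i=1: geometric 2.1213 vs commanded 2.7887 ⇒ slack
i=2: geometric 4.7434 vs commanded 4.7434 ⇒ taut
i=3: geometric 4.7434 vs commanded 4.7434 ⇒ taut

1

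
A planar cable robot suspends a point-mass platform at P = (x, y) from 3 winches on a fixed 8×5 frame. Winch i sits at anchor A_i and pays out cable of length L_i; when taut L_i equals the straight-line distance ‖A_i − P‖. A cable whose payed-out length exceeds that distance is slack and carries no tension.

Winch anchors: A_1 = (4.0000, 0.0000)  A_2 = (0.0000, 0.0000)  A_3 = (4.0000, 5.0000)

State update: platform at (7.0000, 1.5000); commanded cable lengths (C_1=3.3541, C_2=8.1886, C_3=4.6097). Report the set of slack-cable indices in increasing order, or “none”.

i=1: geometric 3.3541 vs commanded 3.3541 ⇒ taut
i=2: geometric 7.1589 vs commanded 8.1886 ⇒ slack
i=3: geometric 4.6098 vs commanded 4.6097 ⇒ taut

2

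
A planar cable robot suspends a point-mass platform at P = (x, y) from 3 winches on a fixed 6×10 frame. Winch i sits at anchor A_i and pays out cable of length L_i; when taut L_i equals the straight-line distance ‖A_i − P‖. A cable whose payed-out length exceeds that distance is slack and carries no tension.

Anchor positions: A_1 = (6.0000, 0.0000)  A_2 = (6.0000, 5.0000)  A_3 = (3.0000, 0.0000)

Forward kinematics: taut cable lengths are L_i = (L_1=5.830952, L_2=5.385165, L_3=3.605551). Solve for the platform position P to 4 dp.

each cable: (A_i−P)·(A_i−P) = L_i²; let q_i = ‖A_i‖²−L_i²
q_1 = 36.0000+0.0000−34.0000 = 2.0000
row 1: 0.0000x − 10.0000y = -30.0000  (q_2=32.0000)
row 2: 6.0000x + 0.0000y = 6.0000  (q_3=-4.0000)
Cramer on rows 1–2 → x = 1.0000, y = 3.0000

(1.0000, 3.0000)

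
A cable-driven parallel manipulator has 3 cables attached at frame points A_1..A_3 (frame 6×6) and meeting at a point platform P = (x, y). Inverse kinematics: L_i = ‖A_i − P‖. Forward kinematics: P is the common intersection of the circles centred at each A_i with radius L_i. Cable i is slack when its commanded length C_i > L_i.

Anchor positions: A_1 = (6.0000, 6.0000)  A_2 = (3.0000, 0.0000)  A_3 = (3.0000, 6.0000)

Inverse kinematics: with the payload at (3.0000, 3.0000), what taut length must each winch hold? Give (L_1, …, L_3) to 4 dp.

cable 1: Δx=3.0000, Δy=3.0000; L_1 = √(Δx²+Δy²) = 4.2426
cable 2: Δx=0.0000, Δy=-3.0000; L_2 = √(Δx²+Δy²) = 3.0000
cable 3: Δx=0.0000, Δy=3.0000; L_3 = √(Δx²+Δy²) = 3.0000

(4.2426, 3.0000, 3.0000)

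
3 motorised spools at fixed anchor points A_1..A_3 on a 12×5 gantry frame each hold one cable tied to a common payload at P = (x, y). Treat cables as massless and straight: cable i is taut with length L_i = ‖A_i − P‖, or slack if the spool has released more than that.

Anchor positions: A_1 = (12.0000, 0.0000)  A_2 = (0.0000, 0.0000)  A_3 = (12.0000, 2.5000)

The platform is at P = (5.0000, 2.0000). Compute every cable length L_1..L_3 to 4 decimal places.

(7.2801, 5.3852, 7.0178)

cable 1: Δx=7.0000, Δy=-2.0000; L_1 = √(Δx²+Δy²) = 7.2801
cable 2: Δx=-5.0000, Δy=-2.0000; L_2 = √(Δx²+Δy²) = 5.3852
cable 3: Δx=7.0000, Δy=0.5000; L_3 = √(Δx²+Δy²) = 7.0178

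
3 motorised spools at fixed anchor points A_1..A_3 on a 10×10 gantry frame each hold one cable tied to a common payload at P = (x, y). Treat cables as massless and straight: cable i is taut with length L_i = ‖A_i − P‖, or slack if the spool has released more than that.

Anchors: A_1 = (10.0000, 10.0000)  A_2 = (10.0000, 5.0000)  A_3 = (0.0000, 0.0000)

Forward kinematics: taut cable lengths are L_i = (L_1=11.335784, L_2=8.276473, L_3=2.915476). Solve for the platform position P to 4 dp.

(2.5000, 1.5000)

circle eqns → linear via eq_j − eq_1; set c_j = A_j·A_j − L_j²
c_1 = 100.0000+100.0000−128.5000 = 71.5000
0.0000·x + 10.0000·y = c_1−c_2 = 15.0000
20.0000·x + 20.0000·y = c_1−c_3 = 80.0000
solve first two rows → x=2.5000, y=1.5000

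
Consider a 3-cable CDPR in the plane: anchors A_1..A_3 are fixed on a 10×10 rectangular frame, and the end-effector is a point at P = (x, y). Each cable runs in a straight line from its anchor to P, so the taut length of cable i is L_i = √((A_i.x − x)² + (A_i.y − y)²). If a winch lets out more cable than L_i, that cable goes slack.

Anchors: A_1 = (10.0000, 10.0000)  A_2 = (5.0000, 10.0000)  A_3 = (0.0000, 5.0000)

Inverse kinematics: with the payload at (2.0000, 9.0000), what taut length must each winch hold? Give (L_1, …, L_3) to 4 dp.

L_1: Δ = A_1−P = (8.0000, 1.0000) → ‖Δ‖ = √65.0000 = 8.0623
L_2: Δ = A_2−P = (3.0000, 1.0000) → ‖Δ‖ = √10.0000 = 3.1623
L_3: Δ = A_3−P = (-2.0000, -4.0000) → ‖Δ‖ = √20.0000 = 4.4721

(8.0623, 3.1623, 4.4721)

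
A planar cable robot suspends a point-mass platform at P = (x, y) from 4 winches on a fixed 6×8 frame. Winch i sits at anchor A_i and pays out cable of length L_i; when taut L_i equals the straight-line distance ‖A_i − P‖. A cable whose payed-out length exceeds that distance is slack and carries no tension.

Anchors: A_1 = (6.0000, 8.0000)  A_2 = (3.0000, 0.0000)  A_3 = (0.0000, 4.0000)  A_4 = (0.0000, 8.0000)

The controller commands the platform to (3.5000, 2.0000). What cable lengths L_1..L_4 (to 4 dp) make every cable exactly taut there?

L_1 = √((6.0000−3.5000)² + (8.0000−2.0000)²) = 6.5000
L_2 = √((3.0000−3.5000)² + (0.0000−2.0000)²) = 2.0616
L_3 = √((0.0000−3.5000)² + (4.0000−2.0000)²) = 4.0311
L_4 = √((0.0000−3.5000)² + (8.0000−2.0000)²) = 6.9462

(6.5000, 2.0616, 4.0311, 6.9462)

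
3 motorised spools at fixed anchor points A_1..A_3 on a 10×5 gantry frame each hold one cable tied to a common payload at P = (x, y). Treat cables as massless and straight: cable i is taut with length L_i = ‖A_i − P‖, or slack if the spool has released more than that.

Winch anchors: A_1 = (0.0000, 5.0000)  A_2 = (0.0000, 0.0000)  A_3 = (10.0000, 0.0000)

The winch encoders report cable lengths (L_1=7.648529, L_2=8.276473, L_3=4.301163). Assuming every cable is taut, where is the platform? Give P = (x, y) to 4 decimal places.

(7.5000, 3.5000)

expand ‖A_i−P‖²=L_i² and subtract eq 1 (c_i ≔ ‖A_i‖²−L_i²)
c_1 = 0.0000+25.0000−58.5000 = -33.5000
eq1−eq2 → [0.0000  10.0000]·P = 35.0000
eq1−eq3 → [-20.0000  10.0000]·P = -115.0000
2×2 solve → P = (7.5000, 3.5000)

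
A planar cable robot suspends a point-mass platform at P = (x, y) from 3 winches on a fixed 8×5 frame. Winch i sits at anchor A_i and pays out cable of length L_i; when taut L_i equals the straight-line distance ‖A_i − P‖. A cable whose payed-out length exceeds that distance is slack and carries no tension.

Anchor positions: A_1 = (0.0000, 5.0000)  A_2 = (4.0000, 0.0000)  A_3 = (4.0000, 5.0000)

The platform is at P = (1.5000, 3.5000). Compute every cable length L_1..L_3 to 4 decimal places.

(2.1213, 4.3012, 2.9155)

cable 1: Δx=-1.5000, Δy=1.5000; L_1 = √(Δx²+Δy²) = 2.1213
cable 2: Δx=2.5000, Δy=-3.5000; L_2 = √(Δx²+Δy²) = 4.3012
cable 3: Δx=2.5000, Δy=1.5000; L_3 = √(Δx²+Δy²) = 2.9155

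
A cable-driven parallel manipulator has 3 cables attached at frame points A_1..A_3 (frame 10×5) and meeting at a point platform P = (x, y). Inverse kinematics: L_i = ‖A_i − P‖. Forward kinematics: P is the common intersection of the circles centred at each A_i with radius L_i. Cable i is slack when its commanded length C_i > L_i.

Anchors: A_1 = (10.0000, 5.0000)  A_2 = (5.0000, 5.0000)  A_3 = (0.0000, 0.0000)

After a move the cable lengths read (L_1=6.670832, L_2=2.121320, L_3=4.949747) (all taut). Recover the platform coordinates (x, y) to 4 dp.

(3.5000, 3.5000)

each cable: (A_i−P)·(A_i−P) = L_i²; let k_i = ‖A_i‖²−L_i²
k_1 = 100.0000+25.0000−44.5000 = 80.5000
row 1: 10.0000x + 0.0000y = 35.0000  (k_2=45.5000)
row 2: 20.0000x + 10.0000y = 105.0000  (k_3=-24.5000)
Cramer on rows 1–2 → x = 3.5000, y = 3.5000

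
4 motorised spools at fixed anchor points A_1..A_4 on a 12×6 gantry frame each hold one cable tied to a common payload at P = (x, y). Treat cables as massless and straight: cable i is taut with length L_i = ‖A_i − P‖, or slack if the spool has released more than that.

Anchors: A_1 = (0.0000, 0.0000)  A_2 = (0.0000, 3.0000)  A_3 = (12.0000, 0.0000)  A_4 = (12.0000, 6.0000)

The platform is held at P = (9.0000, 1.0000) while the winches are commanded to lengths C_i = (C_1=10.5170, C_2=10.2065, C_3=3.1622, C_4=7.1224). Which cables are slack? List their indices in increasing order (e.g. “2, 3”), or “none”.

cable 1: L_1 = ‖A_1−P‖ = 9.0554;  C_1 = 10.5170 → slack
cable 2: L_2 = ‖A_2−P‖ = 9.2195;  C_2 = 10.2065 → slack
cable 3: L_3 = ‖A_3−P‖ = 3.1623;  C_3 = 3.1622 → taut
cable 4: L_4 = ‖A_4−P‖ = 5.8310;  C_4 = 7.1224 → slack

1, 2, 4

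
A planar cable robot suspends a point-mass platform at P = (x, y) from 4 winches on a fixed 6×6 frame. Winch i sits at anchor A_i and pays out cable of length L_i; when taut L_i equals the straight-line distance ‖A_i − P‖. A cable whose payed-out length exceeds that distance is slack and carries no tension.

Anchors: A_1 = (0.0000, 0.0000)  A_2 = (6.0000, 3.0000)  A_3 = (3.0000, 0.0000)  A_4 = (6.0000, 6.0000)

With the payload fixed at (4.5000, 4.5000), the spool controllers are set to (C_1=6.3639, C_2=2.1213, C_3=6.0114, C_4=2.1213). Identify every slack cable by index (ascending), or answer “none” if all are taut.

3

cable 1: L_1 = ‖A_1−P‖ = 6.3640;  C_1 = 6.3639 → taut
cable 2: L_2 = ‖A_2−P‖ = 2.1213;  C_2 = 2.1213 → taut
cable 3: L_3 = ‖A_3−P‖ = 4.7434;  C_3 = 6.0114 → slack
cable 4: L_4 = ‖A_4−P‖ = 2.1213;  C_4 = 2.1213 → taut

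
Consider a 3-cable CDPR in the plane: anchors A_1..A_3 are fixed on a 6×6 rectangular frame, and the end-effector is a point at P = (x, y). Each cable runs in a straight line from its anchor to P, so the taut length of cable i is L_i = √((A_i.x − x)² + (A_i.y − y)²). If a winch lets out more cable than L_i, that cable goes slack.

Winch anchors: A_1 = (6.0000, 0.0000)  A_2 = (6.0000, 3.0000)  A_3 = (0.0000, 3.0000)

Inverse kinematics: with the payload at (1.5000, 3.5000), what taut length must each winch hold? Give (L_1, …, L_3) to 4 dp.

cable 1: Δx=4.5000, Δy=-3.5000; L_1 = √(Δx²+Δy²) = 5.7009
cable 2: Δx=4.5000, Δy=-0.5000; L_2 = √(Δx²+Δy²) = 4.5277
cable 3: Δx=-1.5000, Δy=-0.5000; L_3 = √(Δx²+Δy²) = 1.5811

(5.7009, 4.5277, 1.5811)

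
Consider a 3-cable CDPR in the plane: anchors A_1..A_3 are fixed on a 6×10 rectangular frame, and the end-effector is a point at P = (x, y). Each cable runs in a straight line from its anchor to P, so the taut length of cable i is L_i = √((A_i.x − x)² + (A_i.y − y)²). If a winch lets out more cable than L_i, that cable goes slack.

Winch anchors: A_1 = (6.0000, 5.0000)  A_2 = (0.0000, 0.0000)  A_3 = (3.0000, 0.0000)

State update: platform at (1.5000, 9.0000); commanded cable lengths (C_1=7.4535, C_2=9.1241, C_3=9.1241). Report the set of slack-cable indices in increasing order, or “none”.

i=1: geometric 6.0208 vs commanded 7.4535 ⇒ slack
i=2: geometric 9.1241 vs commanded 9.1241 ⇒ taut
i=3: geometric 9.1241 vs commanded 9.1241 ⇒ taut

1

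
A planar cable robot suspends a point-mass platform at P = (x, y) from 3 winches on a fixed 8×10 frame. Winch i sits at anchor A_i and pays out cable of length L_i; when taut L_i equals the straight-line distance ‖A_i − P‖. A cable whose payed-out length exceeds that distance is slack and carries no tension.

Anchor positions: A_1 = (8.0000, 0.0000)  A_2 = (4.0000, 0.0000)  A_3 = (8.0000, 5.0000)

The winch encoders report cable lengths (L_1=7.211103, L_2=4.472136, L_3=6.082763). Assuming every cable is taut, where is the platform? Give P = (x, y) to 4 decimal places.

circle eqns → linear via eq_j − eq_1; set c_j = A_j·A_j − L_j²
c_1 = 64.0000+0.0000−52.0000 = 12.0000
8.0000·x + 0.0000·y = c_1−c_2 = 16.0000
0.0000·x − 10.0000·y = c_1−c_3 = -40.0000
solve first two rows → x=2.0000, y=4.0000

(2.0000, 4.0000)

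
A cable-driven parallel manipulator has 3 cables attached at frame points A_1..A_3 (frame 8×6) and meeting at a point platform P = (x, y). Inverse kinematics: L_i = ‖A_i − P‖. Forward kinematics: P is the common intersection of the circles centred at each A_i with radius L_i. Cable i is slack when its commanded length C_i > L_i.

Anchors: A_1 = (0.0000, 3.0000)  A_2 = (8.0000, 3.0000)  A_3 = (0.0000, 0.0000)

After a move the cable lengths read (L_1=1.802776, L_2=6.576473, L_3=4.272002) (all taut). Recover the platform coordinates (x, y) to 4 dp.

expand ‖A_i−P‖²=L_i² and subtract eq 1 (c_i ≔ ‖A_i‖²−L_i²)
c_1 = 0.0000+9.0000−3.2500 = 5.7500
eq1−eq2 → [-16.0000  0.0000]·P = -24.0000
eq1−eq3 → [0.0000  6.0000]·P = 24.0000
2×2 solve → P = (1.5000, 4.0000)

(1.5000, 4.0000)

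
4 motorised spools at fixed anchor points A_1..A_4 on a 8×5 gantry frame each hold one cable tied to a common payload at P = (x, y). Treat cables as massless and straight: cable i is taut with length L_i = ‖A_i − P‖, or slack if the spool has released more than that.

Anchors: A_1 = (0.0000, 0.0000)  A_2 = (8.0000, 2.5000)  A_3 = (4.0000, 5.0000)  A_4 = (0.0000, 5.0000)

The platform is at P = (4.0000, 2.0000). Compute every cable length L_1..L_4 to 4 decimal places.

cable 1: Δx=-4.0000, Δy=-2.0000; L_1 = √(Δx²+Δy²) = 4.4721
cable 2: Δx=4.0000, Δy=0.5000; L_2 = √(Δx²+Δy²) = 4.0311
cable 3: Δx=0.0000, Δy=3.0000; L_3 = √(Δx²+Δy²) = 3.0000
cable 4: Δx=-4.0000, Δy=3.0000; L_4 = √(Δx²+Δy²) = 5.0000

(4.4721, 4.0311, 3.0000, 5.0000)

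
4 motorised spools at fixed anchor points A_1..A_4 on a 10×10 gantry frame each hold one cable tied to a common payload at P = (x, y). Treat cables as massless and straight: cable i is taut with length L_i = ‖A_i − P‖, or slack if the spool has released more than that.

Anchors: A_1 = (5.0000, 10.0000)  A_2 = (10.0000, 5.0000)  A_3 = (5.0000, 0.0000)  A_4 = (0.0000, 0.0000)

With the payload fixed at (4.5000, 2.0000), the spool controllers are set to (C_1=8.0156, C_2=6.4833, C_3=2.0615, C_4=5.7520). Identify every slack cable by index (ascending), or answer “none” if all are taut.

cable 1: √((0.5000)²+(8.0000)²)=8.0156, C_1=8.0156: taut
cable 2: √((5.5000)²+(3.0000)²)=6.2650, C_2=6.4833: slack
cable 3: √((0.5000)²+(-2.0000)²)=2.0616, C_3=2.0615: taut
cable 4: √((-4.5000)²+(-2.0000)²)=4.9244, C_4=5.7520: slack

2, 4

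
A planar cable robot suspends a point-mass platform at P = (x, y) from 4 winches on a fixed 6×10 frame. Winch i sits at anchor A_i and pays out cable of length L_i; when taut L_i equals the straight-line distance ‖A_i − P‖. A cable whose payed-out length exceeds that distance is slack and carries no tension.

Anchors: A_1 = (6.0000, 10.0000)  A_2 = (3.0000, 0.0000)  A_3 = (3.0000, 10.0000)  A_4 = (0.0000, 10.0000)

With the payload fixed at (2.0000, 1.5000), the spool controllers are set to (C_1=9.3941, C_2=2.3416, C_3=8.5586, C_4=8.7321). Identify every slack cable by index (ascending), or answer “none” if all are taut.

i=1: geometric 9.3941 vs commanded 9.3941 ⇒ taut
i=2: geometric 1.8028 vs commanded 2.3416 ⇒ slack
i=3: geometric 8.5586 vs commanded 8.5586 ⇒ taut
i=4: geometric 8.7321 vs commanded 8.7321 ⇒ taut

2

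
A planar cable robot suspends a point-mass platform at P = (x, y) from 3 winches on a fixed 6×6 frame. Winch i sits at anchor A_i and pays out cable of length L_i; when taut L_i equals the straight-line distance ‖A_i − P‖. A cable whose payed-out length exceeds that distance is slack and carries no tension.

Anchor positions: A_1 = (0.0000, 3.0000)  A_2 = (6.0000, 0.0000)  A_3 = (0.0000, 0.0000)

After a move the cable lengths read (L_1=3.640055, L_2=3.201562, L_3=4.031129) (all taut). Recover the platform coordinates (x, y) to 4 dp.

expand ‖A_i−P‖²=L_i² and subtract eq 1 (q_i ≔ ‖A_i‖²−L_i²)
q_1 = 0.0000+9.0000−13.2500 = -4.2500
eq1−eq2 → [-12.0000  6.0000]·P = -30.0000
eq1−eq3 → [0.0000  6.0000]·P = 12.0000
2×2 solve → P = (3.5000, 2.0000)

(3.5000, 2.0000)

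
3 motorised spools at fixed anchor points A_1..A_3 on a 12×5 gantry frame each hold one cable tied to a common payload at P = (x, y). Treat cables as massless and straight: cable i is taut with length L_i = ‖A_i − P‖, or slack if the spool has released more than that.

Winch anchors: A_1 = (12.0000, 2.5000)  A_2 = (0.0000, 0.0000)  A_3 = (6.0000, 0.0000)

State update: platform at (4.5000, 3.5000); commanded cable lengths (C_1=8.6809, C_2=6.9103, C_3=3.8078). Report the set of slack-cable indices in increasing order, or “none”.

i=1: geometric 7.5664 vs commanded 8.6809 ⇒ slack
i=2: geometric 5.7009 vs commanded 6.9103 ⇒ slack
i=3: geometric 3.8079 vs commanded 3.8078 ⇒ taut

1, 2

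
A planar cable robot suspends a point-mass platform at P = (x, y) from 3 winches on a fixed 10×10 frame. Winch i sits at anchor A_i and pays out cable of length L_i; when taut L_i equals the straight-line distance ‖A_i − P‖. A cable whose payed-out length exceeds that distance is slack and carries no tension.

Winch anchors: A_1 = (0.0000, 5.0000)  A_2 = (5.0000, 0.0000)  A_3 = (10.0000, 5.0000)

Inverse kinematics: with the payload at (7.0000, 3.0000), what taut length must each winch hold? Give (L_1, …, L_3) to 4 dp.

L_1 = √((0.0000−7.0000)² + (5.0000−3.0000)²) = 7.2801
L_2 = √((5.0000−7.0000)² + (0.0000−3.0000)²) = 3.6056
L_3 = √((10.0000−7.0000)² + (5.0000−3.0000)²) = 3.6056

(7.2801, 3.6056, 3.6056)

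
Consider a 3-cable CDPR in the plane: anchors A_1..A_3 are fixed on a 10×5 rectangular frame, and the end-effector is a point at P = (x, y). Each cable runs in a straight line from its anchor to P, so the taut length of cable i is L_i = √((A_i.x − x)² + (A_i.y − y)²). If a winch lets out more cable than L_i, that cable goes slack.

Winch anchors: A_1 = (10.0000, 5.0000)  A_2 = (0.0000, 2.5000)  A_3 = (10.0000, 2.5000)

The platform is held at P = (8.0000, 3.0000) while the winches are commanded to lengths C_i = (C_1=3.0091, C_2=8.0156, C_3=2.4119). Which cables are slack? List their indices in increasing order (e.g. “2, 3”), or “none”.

1, 3

cable 1: L_1 = ‖A_1−P‖ = 2.8284;  C_1 = 3.0091 → slack
cable 2: L_2 = ‖A_2−P‖ = 8.0156;  C_2 = 8.0156 → taut
cable 3: L_3 = ‖A_3−P‖ = 2.0616;  C_3 = 2.4119 → slack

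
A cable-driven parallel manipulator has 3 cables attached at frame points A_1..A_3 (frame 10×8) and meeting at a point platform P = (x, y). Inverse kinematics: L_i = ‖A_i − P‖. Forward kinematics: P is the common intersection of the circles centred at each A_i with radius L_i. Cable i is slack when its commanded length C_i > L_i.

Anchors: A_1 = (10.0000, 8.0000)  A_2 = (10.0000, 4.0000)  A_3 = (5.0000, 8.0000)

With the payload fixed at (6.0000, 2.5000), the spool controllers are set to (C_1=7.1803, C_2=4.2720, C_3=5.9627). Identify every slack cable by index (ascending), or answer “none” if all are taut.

1, 3

cable 1: L_1 = ‖A_1−P‖ = 6.8007;  C_1 = 7.1803 → slack
cable 2: L_2 = ‖A_2−P‖ = 4.2720;  C_2 = 4.2720 → taut
cable 3: L_3 = ‖A_3−P‖ = 5.5902;  C_3 = 5.9627 → slack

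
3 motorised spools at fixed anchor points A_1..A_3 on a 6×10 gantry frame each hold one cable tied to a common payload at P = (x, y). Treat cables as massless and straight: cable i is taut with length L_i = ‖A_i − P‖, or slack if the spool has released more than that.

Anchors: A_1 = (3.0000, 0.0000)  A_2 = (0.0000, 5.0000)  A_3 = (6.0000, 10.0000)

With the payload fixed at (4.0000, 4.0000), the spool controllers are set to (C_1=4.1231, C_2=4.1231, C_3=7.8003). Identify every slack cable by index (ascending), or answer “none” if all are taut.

3

cable 1: √((-1.0000)²+(-4.0000)²)=4.1231, C_1=4.1231: taut
cable 2: √((-4.0000)²+(1.0000)²)=4.1231, C_2=4.1231: taut
cable 3: √((2.0000)²+(6.0000)²)=6.3246, C_3=7.8003: slack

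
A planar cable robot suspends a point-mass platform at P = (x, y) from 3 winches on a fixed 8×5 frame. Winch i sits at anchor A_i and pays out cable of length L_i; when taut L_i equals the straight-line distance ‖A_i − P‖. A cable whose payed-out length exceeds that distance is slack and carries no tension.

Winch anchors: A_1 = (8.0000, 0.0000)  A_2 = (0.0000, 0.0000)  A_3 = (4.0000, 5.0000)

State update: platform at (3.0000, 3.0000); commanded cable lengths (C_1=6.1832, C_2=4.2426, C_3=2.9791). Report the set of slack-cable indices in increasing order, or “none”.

cable 1: L_1 = ‖A_1−P‖ = 5.8310;  C_1 = 6.1832 → slack
cable 2: L_2 = ‖A_2−P‖ = 4.2426;  C_2 = 4.2426 → taut
cable 3: L_3 = ‖A_3−P‖ = 2.2361;  C_3 = 2.9791 → slack

1, 3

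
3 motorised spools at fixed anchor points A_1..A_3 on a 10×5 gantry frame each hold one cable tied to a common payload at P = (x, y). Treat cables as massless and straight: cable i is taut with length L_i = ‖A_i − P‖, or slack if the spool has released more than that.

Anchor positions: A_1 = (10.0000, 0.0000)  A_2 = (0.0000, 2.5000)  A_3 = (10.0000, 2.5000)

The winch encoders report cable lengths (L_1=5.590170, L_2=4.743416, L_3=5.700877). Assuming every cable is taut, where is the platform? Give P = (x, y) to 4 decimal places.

circle eqns → linear via eq_j − eq_1; set c_j = A_j·A_j − L_j²
c_1 = 100.0000+0.0000−31.2500 = 68.7500
20.0000·x − 5.0000·y = c_1−c_2 = 85.0000
0.0000·x − 5.0000·y = c_1−c_3 = -5.0000
solve first two rows → x=4.5000, y=1.0000

(4.5000, 1.0000)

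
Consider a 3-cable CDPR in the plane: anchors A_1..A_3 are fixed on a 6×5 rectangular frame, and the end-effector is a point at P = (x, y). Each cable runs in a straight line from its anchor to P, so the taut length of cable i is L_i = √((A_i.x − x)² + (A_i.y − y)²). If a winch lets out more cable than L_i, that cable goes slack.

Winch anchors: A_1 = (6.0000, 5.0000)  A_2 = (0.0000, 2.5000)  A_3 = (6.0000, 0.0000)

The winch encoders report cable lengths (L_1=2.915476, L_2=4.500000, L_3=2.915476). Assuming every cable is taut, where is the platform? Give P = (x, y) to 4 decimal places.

circle eqns → linear via eq_j − eq_1; set q_j = A_j·A_j − L_j²
q_1 = 36.0000+25.0000−8.5000 = 52.5000
12.0000·x + 5.0000·y = q_1−q_2 = 66.5000
0.0000·x + 10.0000·y = q_1−q_3 = 25.0000
solve first two rows → x=4.5000, y=2.5000

(4.5000, 2.5000)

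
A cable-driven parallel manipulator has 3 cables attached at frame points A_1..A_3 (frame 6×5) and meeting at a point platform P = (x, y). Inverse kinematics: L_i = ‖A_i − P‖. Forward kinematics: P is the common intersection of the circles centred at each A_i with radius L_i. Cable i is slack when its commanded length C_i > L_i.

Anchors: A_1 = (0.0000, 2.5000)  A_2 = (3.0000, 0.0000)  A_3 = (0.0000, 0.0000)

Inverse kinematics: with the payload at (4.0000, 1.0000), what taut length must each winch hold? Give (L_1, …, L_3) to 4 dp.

(4.2720, 1.4142, 4.1231)

L_1 = √((0.0000−4.0000)² + (2.5000−1.0000)²) = 4.2720
L_2 = √((3.0000−4.0000)² + (0.0000−1.0000)²) = 1.4142
L_3 = √((0.0000−4.0000)² + (0.0000−1.0000)²) = 4.1231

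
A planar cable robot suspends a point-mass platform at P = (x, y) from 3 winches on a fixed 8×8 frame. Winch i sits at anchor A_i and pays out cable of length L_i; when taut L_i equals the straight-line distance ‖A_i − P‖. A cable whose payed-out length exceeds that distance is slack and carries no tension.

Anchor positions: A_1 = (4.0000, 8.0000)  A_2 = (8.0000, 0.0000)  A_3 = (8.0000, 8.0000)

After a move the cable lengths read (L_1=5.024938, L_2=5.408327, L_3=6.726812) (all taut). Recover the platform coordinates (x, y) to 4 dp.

(3.5000, 3.0000)

expand ‖A_i−P‖²=L_i² and subtract eq 1 (c_i ≔ ‖A_i‖²−L_i²)
c_1 = 16.0000+64.0000−25.2500 = 54.7500
eq1−eq2 → [-8.0000  16.0000]·P = 20.0000
eq1−eq3 → [-8.0000  0.0000]·P = -28.0000
2×2 solve → P = (3.5000, 3.0000)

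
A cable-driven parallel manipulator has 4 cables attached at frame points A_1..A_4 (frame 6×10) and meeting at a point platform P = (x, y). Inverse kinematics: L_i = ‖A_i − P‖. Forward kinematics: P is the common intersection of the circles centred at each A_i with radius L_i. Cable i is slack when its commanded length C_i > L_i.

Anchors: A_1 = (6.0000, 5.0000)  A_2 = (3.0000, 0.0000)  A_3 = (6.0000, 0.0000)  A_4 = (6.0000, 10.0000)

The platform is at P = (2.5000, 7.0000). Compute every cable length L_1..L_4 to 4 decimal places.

(4.0311, 7.0178, 7.8262, 4.6098)

L_1: Δ = A_1−P = (3.5000, -2.0000) → ‖Δ‖ = √16.2500 = 4.0311
L_2: Δ = A_2−P = (0.5000, -7.0000) → ‖Δ‖ = √49.2500 = 7.0178
L_3: Δ = A_3−P = (3.5000, -7.0000) → ‖Δ‖ = √61.2500 = 7.8262
L_4: Δ = A_4−P = (3.5000, 3.0000) → ‖Δ‖ = √21.2500 = 4.6098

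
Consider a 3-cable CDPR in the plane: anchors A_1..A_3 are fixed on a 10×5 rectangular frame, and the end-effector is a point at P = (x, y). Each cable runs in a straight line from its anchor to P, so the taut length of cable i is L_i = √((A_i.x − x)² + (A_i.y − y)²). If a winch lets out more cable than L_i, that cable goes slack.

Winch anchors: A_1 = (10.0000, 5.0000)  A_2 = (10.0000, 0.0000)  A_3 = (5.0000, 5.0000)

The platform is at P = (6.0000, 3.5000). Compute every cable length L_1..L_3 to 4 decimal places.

cable 1: Δx=4.0000, Δy=1.5000; L_1 = √(Δx²+Δy²) = 4.2720
cable 2: Δx=4.0000, Δy=-3.5000; L_2 = √(Δx²+Δy²) = 5.3151
cable 3: Δx=-1.0000, Δy=1.5000; L_3 = √(Δx²+Δy²) = 1.8028

(4.2720, 5.3151, 1.8028)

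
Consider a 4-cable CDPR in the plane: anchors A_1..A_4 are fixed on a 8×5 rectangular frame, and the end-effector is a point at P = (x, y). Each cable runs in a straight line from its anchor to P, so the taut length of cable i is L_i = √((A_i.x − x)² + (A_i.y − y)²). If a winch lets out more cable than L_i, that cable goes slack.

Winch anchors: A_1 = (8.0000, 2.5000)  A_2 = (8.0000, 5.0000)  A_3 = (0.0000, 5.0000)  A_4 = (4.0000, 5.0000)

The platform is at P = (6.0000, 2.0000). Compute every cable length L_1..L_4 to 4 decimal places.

(2.0616, 3.6056, 6.7082, 3.6056)

L_1: Δ = A_1−P = (2.0000, 0.5000) → ‖Δ‖ = √4.2500 = 2.0616
L_2: Δ = A_2−P = (2.0000, 3.0000) → ‖Δ‖ = √13.0000 = 3.6056
L_3: Δ = A_3−P = (-6.0000, 3.0000) → ‖Δ‖ = √45.0000 = 6.7082
L_4: Δ = A_4−P = (-2.0000, 3.0000) → ‖Δ‖ = √13.0000 = 3.6056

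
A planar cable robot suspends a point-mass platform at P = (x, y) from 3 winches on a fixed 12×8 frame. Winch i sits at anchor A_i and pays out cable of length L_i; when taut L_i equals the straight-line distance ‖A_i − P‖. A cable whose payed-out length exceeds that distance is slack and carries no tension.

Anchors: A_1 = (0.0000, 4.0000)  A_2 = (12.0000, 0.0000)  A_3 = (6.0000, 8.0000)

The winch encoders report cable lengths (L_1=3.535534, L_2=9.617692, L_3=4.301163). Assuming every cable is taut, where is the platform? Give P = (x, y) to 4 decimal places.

expand ‖A_i−P‖²=L_i² and subtract eq 1 (c_i ≔ ‖A_i‖²−L_i²)
c_1 = 0.0000+16.0000−12.5000 = 3.5000
eq1−eq2 → [-24.0000  8.0000]·P = -48.0000
eq1−eq3 → [-12.0000  -8.0000]·P = -78.0000
2×2 solve → P = (3.5000, 4.5000)

(3.5000, 4.5000)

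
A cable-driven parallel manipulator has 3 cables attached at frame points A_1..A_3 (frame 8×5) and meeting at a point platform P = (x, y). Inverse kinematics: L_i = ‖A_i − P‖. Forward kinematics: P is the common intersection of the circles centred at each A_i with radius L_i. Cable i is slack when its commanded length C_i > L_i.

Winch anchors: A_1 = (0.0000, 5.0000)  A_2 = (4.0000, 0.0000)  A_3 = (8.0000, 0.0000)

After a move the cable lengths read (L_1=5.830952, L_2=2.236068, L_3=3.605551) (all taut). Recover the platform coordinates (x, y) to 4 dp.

expand ‖A_i−P‖²=L_i² and subtract eq 1 (q_i ≔ ‖A_i‖²−L_i²)
q_1 = 0.0000+25.0000−34.0000 = -9.0000
eq1−eq2 → [-8.0000  10.0000]·P = -20.0000
eq1−eq3 → [-16.0000  10.0000]·P = -60.0000
2×2 solve → P = (5.0000, 2.0000)

(5.0000, 2.0000)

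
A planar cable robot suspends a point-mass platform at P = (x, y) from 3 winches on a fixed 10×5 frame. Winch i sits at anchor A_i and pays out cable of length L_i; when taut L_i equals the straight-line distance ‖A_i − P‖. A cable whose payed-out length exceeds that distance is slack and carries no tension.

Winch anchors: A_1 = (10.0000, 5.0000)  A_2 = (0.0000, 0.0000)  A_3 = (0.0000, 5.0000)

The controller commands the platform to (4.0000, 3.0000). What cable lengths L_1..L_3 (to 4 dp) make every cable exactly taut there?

(6.3246, 5.0000, 4.4721)

cable 1: Δx=6.0000, Δy=2.0000; L_1 = √(Δx²+Δy²) = 6.3246
cable 2: Δx=-4.0000, Δy=-3.0000; L_2 = √(Δx²+Δy²) = 5.0000
cable 3: Δx=-4.0000, Δy=2.0000; L_3 = √(Δx²+Δy²) = 4.4721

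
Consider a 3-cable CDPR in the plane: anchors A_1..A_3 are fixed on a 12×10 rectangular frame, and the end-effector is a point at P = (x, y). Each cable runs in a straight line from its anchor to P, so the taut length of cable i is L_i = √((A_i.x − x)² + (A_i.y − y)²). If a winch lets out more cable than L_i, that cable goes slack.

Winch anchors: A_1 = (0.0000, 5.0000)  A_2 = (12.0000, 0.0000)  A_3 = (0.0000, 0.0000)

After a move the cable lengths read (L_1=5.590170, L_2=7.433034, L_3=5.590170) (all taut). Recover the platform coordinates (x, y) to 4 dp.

each cable: (A_i−P)·(A_i−P) = L_i²; let k_i = ‖A_i‖²−L_i²
k_1 = 0.0000+25.0000−31.2500 = -6.2500
row 1: -24.0000x + 10.0000y = -95.0000  (k_2=88.7500)
row 2: 0.0000x + 10.0000y = 25.0000  (k_3=-31.2500)
Cramer on rows 1–2 → x = 5.0000, y = 2.5000

(5.0000, 2.5000)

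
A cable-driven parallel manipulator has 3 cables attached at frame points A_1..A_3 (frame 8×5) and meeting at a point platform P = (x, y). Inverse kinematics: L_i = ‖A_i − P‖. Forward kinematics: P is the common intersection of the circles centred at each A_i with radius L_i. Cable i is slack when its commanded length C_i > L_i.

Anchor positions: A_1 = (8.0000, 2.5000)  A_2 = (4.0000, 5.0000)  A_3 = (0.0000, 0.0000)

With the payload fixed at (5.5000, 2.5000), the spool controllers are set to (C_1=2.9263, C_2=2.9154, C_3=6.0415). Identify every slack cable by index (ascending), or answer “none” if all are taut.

cable 1: L_1 = ‖A_1−P‖ = 2.5000;  C_1 = 2.9263 → slack
cable 2: L_2 = ‖A_2−P‖ = 2.9155;  C_2 = 2.9154 → taut
cable 3: L_3 = ‖A_3−P‖ = 6.0415;  C_3 = 6.0415 → taut

1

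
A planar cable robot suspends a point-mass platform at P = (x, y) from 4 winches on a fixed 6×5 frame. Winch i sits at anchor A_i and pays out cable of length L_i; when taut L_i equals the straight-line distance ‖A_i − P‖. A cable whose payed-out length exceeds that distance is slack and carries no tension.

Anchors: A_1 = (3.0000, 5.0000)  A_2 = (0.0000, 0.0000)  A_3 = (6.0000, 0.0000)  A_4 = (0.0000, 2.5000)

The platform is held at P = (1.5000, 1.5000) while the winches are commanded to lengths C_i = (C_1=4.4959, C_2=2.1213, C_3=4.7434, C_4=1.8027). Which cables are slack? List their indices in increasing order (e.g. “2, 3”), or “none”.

1

i=1: geometric 3.8079 vs commanded 4.4959 ⇒ slack
i=2: geometric 2.1213 vs commanded 2.1213 ⇒ taut
i=3: geometric 4.7434 vs commanded 4.7434 ⇒ taut
i=4: geometric 1.8028 vs commanded 1.8027 ⇒ taut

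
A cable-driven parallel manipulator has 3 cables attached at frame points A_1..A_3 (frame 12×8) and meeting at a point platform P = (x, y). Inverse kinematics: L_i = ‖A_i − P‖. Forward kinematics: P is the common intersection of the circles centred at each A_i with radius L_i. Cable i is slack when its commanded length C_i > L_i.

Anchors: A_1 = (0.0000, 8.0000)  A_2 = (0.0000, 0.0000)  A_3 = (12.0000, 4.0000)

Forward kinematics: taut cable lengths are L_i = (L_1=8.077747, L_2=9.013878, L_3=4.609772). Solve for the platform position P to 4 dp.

(7.5000, 5.0000)

each cable: (A_i−P)·(A_i−P) = L_i²; let c_i = ‖A_i‖²−L_i²
c_1 = 0.0000+64.0000−65.2500 = -1.2500
row 1: 0.0000x + 16.0000y = 80.0000  (c_2=-81.2500)
row 2: -24.0000x + 8.0000y = -140.0000  (c_3=138.7500)
Cramer on rows 1–2 → x = 7.5000, y = 5.0000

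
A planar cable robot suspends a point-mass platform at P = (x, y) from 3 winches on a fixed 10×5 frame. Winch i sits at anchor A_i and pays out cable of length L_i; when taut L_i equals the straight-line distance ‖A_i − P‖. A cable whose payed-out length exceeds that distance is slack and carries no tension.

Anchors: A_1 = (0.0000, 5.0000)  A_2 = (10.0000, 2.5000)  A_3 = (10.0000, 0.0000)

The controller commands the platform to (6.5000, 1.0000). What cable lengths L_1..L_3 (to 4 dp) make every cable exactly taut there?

L_1 = √((0.0000−6.5000)² + (5.0000−1.0000)²) = 7.6322
L_2 = √((10.0000−6.5000)² + (2.5000−1.0000)²) = 3.8079
L_3 = √((10.0000−6.5000)² + (0.0000−1.0000)²) = 3.6401

(7.6322, 3.8079, 3.6401)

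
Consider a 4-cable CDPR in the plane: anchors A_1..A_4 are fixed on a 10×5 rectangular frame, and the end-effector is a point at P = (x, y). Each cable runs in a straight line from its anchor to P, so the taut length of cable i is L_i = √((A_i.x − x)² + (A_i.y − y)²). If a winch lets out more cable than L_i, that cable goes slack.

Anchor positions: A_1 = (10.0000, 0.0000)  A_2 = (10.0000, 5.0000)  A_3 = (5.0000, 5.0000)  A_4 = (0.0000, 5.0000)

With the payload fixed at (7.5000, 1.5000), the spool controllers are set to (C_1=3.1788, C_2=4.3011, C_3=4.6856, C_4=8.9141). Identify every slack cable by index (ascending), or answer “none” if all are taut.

1, 3, 4

cable 1: L_1 = ‖A_1−P‖ = 2.9155;  C_1 = 3.1788 → slack
cable 2: L_2 = ‖A_2−P‖ = 4.3012;  C_2 = 4.3011 → taut
cable 3: L_3 = ‖A_3−P‖ = 4.3012;  C_3 = 4.6856 → slack
cable 4: L_4 = ‖A_4−P‖ = 8.2765;  C_4 = 8.9141 → slack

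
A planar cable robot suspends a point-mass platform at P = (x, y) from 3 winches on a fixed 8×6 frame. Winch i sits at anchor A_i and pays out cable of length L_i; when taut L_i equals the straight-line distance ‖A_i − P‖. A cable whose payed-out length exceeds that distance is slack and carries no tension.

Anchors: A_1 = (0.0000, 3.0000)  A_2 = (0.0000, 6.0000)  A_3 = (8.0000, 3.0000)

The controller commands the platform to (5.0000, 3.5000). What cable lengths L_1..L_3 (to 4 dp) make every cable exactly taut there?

cable 1: Δx=-5.0000, Δy=-0.5000; L_1 = √(Δx²+Δy²) = 5.0249
cable 2: Δx=-5.0000, Δy=2.5000; L_2 = √(Δx²+Δy²) = 5.5902
cable 3: Δx=3.0000, Δy=-0.5000; L_3 = √(Δx²+Δy²) = 3.0414

(5.0249, 5.5902, 3.0414)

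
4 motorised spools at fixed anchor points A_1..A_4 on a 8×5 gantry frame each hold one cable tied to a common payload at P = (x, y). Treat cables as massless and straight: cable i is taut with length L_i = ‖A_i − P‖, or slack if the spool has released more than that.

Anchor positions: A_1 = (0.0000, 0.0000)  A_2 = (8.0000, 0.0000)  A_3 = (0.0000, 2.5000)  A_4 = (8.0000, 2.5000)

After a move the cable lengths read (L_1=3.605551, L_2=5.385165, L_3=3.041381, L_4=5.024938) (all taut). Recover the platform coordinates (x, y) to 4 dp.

(3.0000, 2.0000)

expand ‖A_i−P‖²=L_i² and subtract eq 1 (k_i ≔ ‖A_i‖²−L_i²)
k_1 = 0.0000+0.0000−13.0000 = -13.0000
eq1−eq2 → [-16.0000  0.0000]·P = -48.0000
eq1−eq3 → [0.0000  -5.0000]·P = -10.0000
eq1−eq4 → [-16.0000  -5.0000]·P = -58.0000
2×2 solve → P = (3.0000, 2.0000)
check cable 4: ‖A_4−P‖² = 25.2500 ≈ L_4² = 25.2500 ✓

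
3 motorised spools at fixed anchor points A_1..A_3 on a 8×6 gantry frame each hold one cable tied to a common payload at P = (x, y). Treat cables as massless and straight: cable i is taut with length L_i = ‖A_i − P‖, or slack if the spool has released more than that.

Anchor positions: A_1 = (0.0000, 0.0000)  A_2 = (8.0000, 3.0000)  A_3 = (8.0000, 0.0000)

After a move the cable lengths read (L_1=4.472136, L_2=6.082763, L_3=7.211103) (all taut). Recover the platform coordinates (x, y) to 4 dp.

each cable: (A_i−P)·(A_i−P) = L_i²; let k_i = ‖A_i‖²−L_i²
k_1 = 0.0000+0.0000−20.0000 = -20.0000
row 1: -16.0000x − 6.0000y = -56.0000  (k_2=36.0000)
row 2: -16.0000x + 0.0000y = -32.0000  (k_3=12.0000)
Cramer on rows 1–2 → x = 2.0000, y = 4.0000

(2.0000, 4.0000)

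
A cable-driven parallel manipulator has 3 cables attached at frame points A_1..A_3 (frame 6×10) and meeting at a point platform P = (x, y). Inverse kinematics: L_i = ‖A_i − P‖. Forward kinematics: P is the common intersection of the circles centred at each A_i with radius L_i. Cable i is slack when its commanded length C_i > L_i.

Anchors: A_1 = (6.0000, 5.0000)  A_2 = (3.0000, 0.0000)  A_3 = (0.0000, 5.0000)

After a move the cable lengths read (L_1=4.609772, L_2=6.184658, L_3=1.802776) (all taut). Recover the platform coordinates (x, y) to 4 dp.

each cable: (A_i−P)·(A_i−P) = L_i²; let c_i = ‖A_i‖²−L_i²
c_1 = 36.0000+25.0000−21.2500 = 39.7500
row 1: 6.0000x + 10.0000y = 69.0000  (c_2=-29.2500)
row 2: 12.0000x + 0.0000y = 18.0000  (c_3=21.7500)
Cramer on rows 1–2 → x = 1.5000, y = 6.0000

(1.5000, 6.0000)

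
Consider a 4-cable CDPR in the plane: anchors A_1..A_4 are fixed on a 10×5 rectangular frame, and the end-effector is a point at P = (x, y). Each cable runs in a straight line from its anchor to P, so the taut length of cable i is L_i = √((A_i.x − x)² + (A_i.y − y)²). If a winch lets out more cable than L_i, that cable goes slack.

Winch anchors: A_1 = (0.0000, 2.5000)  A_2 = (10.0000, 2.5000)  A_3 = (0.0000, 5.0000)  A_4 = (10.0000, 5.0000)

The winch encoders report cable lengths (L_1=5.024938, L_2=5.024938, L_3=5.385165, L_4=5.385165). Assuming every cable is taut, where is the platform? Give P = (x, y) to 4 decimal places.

each cable: (A_i−P)·(A_i−P) = L_i²; let k_i = ‖A_i‖²−L_i²
k_1 = 0.0000+6.2500−25.2500 = -19.0000
row 1: -20.0000x + 0.0000y = -100.0000  (k_2=81.0000)
row 2: 0.0000x − 5.0000y = -15.0000  (k_3=-4.0000)
row 3: -20.0000x − 5.0000y = -115.0000  (k_4=96.0000)
Cramer on rows 1–2 → x = 5.0000, y = 3.0000
check cable 4: ‖A_4−P‖² = 29.0000 ≈ L_4² = 29.0000 ✓

(5.0000, 3.0000)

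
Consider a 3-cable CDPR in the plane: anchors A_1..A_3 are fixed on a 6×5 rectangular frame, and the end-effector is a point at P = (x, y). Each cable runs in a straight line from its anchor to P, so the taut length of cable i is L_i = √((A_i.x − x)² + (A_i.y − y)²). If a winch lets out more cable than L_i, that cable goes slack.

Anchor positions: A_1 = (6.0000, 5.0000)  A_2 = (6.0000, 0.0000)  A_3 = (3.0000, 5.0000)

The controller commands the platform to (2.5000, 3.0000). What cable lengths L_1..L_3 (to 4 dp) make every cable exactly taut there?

L_1 = √((6.0000−2.5000)² + (5.0000−3.0000)²) = 4.0311
L_2 = √((6.0000−2.5000)² + (0.0000−3.0000)²) = 4.6098
L_3 = √((3.0000−2.5000)² + (5.0000−3.0000)²) = 2.0616

(4.0311, 4.6098, 2.0616)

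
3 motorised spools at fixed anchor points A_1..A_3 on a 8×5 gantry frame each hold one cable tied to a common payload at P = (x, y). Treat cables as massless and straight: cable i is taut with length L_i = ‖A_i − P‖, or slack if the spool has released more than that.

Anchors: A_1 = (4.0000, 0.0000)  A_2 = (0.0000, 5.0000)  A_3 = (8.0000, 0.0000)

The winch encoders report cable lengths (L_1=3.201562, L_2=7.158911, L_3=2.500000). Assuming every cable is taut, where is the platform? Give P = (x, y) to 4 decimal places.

each cable: (A_i−P)·(A_i−P) = L_i²; let k_i = ‖A_i‖²−L_i²
k_1 = 16.0000+0.0000−10.2500 = 5.7500
row 1: 8.0000x − 10.0000y = 32.0000  (k_2=-26.2500)
row 2: -8.0000x + 0.0000y = -52.0000  (k_3=57.7500)
Cramer on rows 1–2 → x = 6.5000, y = 2.0000

(6.5000, 2.0000)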